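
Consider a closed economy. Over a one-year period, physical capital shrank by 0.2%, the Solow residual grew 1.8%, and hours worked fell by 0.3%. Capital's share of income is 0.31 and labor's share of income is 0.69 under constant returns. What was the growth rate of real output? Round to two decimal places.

Labor's share = 1 − 0.31 = 0.69.
Physical capital: 0.31 × (-0.2) = -0.062 pp.
Hours worked: 0.69 × (-0.3) = -0.207 pp.
Output growth = 1.8 + (-0.269) = 1.531%.

Real output growth was 1.53%.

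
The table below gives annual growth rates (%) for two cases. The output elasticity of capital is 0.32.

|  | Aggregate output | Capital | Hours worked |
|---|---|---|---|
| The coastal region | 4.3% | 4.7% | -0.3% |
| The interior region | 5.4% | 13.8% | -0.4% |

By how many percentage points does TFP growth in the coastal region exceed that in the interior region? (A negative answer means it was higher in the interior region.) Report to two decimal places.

Labor's share = 1 − 0.32 = 0.68.
The coastal region: TFP = 4.3 − 1.504 + 0.204 = 3%.
The interior region: TFP = 5.4 − 4.416 + 0.272 = 1.256%.
Difference = 3 − (1.256) = 1.744 pp.

1.74 percentage points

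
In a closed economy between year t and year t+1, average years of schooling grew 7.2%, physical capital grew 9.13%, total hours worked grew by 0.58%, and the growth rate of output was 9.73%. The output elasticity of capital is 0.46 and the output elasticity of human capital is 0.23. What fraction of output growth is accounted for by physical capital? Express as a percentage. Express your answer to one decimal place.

Physical capital accounted for 43.2% of growth.

Physical capital contributed 0.46 × 9.13 = 4.1998 pp.
Share of growth = 4.1998 / 9.73 × 100 = 43.163%.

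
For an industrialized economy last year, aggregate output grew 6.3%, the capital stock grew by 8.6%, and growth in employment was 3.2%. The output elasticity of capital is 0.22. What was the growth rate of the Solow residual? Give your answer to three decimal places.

1.912%

Labor's share = 1 − 0.22 = 0.78.
The capital stock: 0.22 × 8.6 = 1.892 pp.
Employment: 0.78 × 3.2 = 2.496 pp.
TFP growth = 6.3 − 4.388 = 1.912%.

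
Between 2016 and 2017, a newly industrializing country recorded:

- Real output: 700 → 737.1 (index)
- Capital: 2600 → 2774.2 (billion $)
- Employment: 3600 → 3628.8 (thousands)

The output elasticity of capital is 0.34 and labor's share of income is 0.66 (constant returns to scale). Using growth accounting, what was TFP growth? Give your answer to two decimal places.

Real output growth = (737.1 − 700) / 700 = 5.3%.
Capital growth = (2774.2 − 2600) / 2600 = 6.7%.
Employment growth = (3628.8 − 3600) / 3600 = 0.8%.
Labor's share = 1 − 0.34 = 0.66.
Capital: 0.34 × 6.7 = 2.278 pp.
Employment: 0.66 × 0.8 = 0.528 pp.
TFP growth = 5.3 − 2.806 = 2.494%.

2.49%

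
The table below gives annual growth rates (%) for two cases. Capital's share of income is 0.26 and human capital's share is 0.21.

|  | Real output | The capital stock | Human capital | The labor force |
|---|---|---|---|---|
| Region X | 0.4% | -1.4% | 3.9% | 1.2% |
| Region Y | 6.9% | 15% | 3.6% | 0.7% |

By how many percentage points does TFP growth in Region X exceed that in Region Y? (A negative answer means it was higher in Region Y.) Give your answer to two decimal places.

Labor's share = 1 − 0.26 − 0.21 = 0.53.
Region X: TFP = 0.4 + 0.364 − 0.819 − 0.636 = -0.691%.
Region Y: TFP = 6.9 − 3.9 − 0.756 − 0.371 = 1.873%.
Difference = -0.691 − (1.873) = -2.564 pp.

-2.56 percentage points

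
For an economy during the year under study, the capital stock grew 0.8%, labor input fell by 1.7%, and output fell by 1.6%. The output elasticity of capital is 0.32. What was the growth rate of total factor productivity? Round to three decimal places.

-0.700%

Labor's share = 1 − 0.32 = 0.68.
The capital stock: 0.32 × 0.8 = 0.256 pp.
Labor input: 0.68 × (-1.7) = -1.156 pp.
TFP growth = -1.6 + 0.9 = -0.7%.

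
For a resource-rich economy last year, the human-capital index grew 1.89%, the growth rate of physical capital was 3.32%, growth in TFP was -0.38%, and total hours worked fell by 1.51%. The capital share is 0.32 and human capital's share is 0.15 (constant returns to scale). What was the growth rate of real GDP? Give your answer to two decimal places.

Labor's share = 1 − 0.32 − 0.15 = 0.53.
Physical capital: 0.32 × 3.32 = 1.0624 pp.
The human-capital index: 0.15 × 1.89 = 0.2835 pp.
Total hours worked: 0.53 × (-1.51) = -0.8003 pp.
Output growth = -0.38 + 0.5456 = 0.1656%.

Real GDP grew 0.17%.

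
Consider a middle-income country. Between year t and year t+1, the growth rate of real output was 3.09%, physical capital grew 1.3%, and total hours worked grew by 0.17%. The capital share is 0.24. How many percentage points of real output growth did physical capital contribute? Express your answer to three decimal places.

0.312 percentage points

Contribution = share × growth = 0.24 × 1.3 = 0.312 pp.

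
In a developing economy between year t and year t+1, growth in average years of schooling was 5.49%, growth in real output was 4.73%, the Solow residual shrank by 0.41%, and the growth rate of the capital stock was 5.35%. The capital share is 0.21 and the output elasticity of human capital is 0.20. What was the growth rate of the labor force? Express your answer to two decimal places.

4.95%

Labor's share = 1 − 0.21 − 0.2 = 0.59.
gY = gA + 0.21×5.35 + 0.2×5.49 + 0.59×g.
0.59×g = 4.73 + 0.41 − 2.2215 = 2.9185.
g = 2.9185 / 0.59 = 4.9466%.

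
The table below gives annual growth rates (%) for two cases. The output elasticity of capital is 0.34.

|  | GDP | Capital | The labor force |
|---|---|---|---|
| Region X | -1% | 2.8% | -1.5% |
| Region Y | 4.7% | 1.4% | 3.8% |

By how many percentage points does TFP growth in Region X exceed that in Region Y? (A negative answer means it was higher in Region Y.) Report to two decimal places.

Labor's share = 1 − 0.34 = 0.66.
Region X: TFP = -1 − 0.952 + 0.99 = -0.962%.
Region Y: TFP = 4.7 − 0.476 − 2.508 = 1.716%.
Difference = -0.962 − (1.716) = -2.678 pp.

-2.68 percentage points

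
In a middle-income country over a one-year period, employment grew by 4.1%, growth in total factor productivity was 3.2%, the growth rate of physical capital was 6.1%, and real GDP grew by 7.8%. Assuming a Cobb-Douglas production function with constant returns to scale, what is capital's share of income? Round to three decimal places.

gY = gA + α·gK + (1−α)·gL, so gY − gA − gL = α(gK − gL).
7.8 − 3.2 − 4.1 = α × (6.1 − 4.1).
0.5 = 2 α, so α = 0.25.

0.250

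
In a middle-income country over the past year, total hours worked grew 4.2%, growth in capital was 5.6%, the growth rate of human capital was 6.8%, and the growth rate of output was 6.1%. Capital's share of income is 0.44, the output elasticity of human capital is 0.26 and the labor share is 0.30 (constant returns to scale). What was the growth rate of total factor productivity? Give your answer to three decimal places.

0.608%

Labor's share = 1 − 0.44 − 0.26 = 0.3.
Capital: 0.44 × 5.6 = 2.464 pp.
Human capital: 0.26 × 6.8 = 1.768 pp.
Total hours worked: 0.3 × 4.2 = 1.26 pp.
TFP growth = 6.1 − 5.492 = 0.608%.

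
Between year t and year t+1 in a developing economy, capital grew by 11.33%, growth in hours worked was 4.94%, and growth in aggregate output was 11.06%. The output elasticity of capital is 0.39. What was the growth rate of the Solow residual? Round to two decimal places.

Labor's share = 1 − 0.39 = 0.61.
Capital: 0.39 × 11.33 = 4.4187 pp.
Hours worked: 0.61 × 4.94 = 3.0134 pp.
TFP growth = 11.06 − 7.4321 = 3.6279%.

The Solow residual growth was 3.63%.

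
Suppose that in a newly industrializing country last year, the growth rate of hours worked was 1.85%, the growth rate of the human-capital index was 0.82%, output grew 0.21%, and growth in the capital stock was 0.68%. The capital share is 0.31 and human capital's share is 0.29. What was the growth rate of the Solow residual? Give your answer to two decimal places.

-0.98%

Labor's share = 1 − 0.31 − 0.29 = 0.4.
The capital stock: 0.31 × 0.68 = 0.2108 pp.
The human-capital index: 0.29 × 0.82 = 0.2378 pp.
Hours worked: 0.4 × 1.85 = 0.74 pp.
TFP growth = 0.21 − 1.1886 = -0.9786%.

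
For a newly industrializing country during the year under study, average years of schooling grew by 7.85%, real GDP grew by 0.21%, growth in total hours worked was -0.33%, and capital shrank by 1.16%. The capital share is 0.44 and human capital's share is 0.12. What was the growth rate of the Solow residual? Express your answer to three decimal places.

-0.076%

Labor's share = 1 − 0.44 − 0.12 = 0.44.
Capital: 0.44 × (-1.16) = -0.5104 pp.
Average years of schooling: 0.12 × 7.85 = 0.942 pp.
Total hours worked: 0.44 × (-0.33) = -0.1452 pp.
TFP growth = 0.21 − 0.2864 = -0.0764%.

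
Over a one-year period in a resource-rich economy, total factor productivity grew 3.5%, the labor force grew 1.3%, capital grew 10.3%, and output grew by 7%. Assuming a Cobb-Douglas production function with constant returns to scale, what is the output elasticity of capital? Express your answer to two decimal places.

0.24

gY = gA + α·gK + (1−α)·gL, so gY − gA − gL = α(gK − gL).
7 − 3.5 − 1.3 = α × (10.3 − 1.3).
2.2 = 9 α, so α = 0.2444.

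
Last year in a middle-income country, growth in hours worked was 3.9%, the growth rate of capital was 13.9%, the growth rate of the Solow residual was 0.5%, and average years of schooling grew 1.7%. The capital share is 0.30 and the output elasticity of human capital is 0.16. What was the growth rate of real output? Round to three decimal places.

7.048%

Labor's share = 1 − 0.3 − 0.16 = 0.54.
Capital: 0.3 × 13.9 = 4.17 pp.
Average years of schooling: 0.16 × 1.7 = 0.272 pp.
Hours worked: 0.54 × 3.9 = 2.106 pp.
Output growth = 0.5 + 6.548 = 7.048%.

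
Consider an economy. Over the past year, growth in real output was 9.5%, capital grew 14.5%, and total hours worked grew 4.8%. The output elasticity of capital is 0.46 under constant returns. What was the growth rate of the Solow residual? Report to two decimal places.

Labor's share = 1 − 0.46 = 0.54.
Capital: 0.46 × 14.5 = 6.67 pp.
Total hours worked: 0.54 × 4.8 = 2.592 pp.
TFP growth = 9.5 − 9.262 = 0.238%.

The Solow residual grew 0.24%.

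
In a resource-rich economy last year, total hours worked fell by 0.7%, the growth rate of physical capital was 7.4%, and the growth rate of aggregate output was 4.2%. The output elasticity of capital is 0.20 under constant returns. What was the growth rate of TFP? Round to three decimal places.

3.280%

Labor's share = 1 − 0.2 = 0.8.
Physical capital: 0.2 × 7.4 = 1.48 pp.
Total hours worked: 0.8 × (-0.7) = -0.56 pp.
TFP growth = 4.2 − 0.92 = 3.28%.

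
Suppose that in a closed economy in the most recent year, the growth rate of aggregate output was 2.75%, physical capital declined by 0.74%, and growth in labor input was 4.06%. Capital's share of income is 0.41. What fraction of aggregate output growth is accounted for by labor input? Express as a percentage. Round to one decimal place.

Labor's share = 1 − 0.41 = 0.59.
Labor input contributed 0.59 × 4.06 = 2.3954 pp.
Share of growth = 2.3954 / 2.75 × 100 = 87.105%.

87.1%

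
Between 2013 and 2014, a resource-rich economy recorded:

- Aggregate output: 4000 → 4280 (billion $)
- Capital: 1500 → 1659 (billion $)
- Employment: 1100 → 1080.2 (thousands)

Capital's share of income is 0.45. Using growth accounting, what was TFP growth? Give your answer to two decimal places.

3.22%

Aggregate output growth = (4280 − 4000) / 4000 = 7%.
Capital growth = (1659 − 1500) / 1500 = 10.6%.
Employment growth = (1080.2 − 1100) / 1100 = -1.8%.
Labor's share = 1 − 0.45 = 0.55.
Capital: 0.45 × 10.6 = 4.77 pp.
Employment: 0.55 × (-1.8) = -0.99 pp.
TFP growth = 7 − 3.78 = 3.22%.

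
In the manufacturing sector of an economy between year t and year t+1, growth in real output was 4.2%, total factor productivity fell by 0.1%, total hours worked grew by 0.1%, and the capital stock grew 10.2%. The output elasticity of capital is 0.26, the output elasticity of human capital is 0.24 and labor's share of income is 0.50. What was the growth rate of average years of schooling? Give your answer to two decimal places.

Labor's share = 1 − 0.26 − 0.24 = 0.5.
gY = gA + 0.26×10.2 + 0.5×0.1 + 0.24×g.
0.24×g = 4.2 + 0.1 − 2.702 = 1.598.
g = 1.598 / 0.24 = 6.6583%.

6.66%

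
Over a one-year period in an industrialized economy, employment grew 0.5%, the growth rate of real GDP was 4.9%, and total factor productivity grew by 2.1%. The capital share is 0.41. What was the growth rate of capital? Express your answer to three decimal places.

Labor's share = 1 − 0.41 = 0.59.
gY = gA + 0.59×0.5 + 0.41×g.
0.41×g = 4.9 − 2.1 − 0.295 = 2.505.
g = 2.505 / 0.41 = 6.10976%.

6.110%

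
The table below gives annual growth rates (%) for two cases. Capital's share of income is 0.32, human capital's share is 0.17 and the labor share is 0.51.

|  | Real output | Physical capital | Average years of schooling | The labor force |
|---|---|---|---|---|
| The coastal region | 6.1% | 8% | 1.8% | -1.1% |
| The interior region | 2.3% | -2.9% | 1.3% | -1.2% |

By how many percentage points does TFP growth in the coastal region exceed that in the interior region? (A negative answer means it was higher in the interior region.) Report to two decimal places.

0.18 percentage points

Labor's share = 1 − 0.32 − 0.17 = 0.51.
The coastal region: TFP = 6.1 − 2.56 − 0.306 + 0.561 = 3.795%.
The interior region: TFP = 2.3 + 0.928 − 0.221 + 0.612 = 3.619%.
Difference = 3.795 − (3.619) = 0.176 pp.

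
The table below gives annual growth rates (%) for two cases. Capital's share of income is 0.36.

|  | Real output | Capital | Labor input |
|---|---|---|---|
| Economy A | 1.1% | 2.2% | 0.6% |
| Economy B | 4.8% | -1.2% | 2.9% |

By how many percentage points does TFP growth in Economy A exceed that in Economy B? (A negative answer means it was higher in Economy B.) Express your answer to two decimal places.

Labor's share = 1 − 0.36 = 0.64.
Economy A: TFP = 1.1 − 0.792 − 0.384 = -0.076%.
Economy B: TFP = 4.8 + 0.432 − 1.856 = 3.376%.
Difference = -0.076 − (3.376) = -3.452 pp.

-3.45 percentage points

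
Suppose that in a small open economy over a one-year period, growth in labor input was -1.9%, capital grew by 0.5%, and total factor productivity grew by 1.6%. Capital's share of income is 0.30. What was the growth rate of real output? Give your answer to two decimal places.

Real output growth was 0.42%.

Labor's share = 1 − 0.3 = 0.7.
Capital: 0.3 × 0.5 = 0.15 pp.
Labor input: 0.7 × (-1.9) = -1.33 pp.
Output growth = 1.6 + (-1.18) = 0.42%.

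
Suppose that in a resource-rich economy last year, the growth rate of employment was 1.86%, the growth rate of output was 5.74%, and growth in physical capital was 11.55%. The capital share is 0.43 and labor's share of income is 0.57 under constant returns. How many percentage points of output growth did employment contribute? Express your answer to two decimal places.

1.06

Labor's share = 1 − 0.43 = 0.57.
Contribution = share × growth = 0.57 × 1.86 = 1.0602 pp.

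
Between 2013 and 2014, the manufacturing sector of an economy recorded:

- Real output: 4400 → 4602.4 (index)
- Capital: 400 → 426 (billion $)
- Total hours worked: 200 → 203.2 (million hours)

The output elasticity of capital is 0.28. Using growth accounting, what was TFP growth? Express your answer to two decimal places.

1.63%

Real output growth = (4602.4 − 4400) / 4400 = 4.6%.
Capital growth = (426 − 400) / 400 = 6.5%.
Total hours worked growth = (203.2 − 200) / 200 = 1.6%.
Labor's share = 1 − 0.28 = 0.72.
Capital: 0.28 × 6.5 = 1.82 pp.
Total hours worked: 0.72 × 1.6 = 1.152 pp.
TFP growth = 4.6 − 2.972 = 1.628%.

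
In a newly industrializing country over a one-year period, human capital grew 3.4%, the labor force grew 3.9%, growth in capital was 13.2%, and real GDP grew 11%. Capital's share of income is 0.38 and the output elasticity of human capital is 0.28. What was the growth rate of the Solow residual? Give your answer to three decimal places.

Labor's share = 1 − 0.38 − 0.28 = 0.34.
Capital: 0.38 × 13.2 = 5.016 pp.
Human capital: 0.28 × 3.4 = 0.952 pp.
The labor force: 0.34 × 3.9 = 1.326 pp.
TFP growth = 11 − 7.294 = 3.706%.

3.706%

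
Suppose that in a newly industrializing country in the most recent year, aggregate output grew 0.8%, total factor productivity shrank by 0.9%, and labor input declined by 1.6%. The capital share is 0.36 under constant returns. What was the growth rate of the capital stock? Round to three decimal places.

Labor's share = 1 − 0.36 = 0.64.
gY = gA + 0.64×(-1.6) + 0.36×g.
0.36×g = 0.8 + 0.9 + 1.024 = 2.724.
g = 2.724 / 0.36 = 7.56667%.

7.567%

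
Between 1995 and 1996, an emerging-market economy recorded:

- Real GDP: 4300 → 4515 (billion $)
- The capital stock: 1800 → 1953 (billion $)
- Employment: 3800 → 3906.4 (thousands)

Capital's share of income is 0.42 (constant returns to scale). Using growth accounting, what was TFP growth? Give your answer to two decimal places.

-0.19%

Real GDP growth = (4515 − 4300) / 4300 = 5%.
The capital stock growth = (1953 − 1800) / 1800 = 8.5%.
Employment growth = (3906.4 − 3800) / 3800 = 2.8%.
Labor's share = 1 − 0.42 = 0.58.
The capital stock: 0.42 × 8.5 = 3.57 pp.
Employment: 0.58 × 2.8 = 1.624 pp.
TFP growth = 5 − 5.194 = -0.194%.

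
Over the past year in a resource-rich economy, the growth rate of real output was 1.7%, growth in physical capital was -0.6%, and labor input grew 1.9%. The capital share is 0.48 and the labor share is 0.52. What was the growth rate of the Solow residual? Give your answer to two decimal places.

The Solow residual growth was 1.00%.

Labor's share = 1 − 0.48 = 0.52.
Physical capital: 0.48 × (-0.6) = -0.288 pp.
Labor input: 0.52 × 1.9 = 0.988 pp.
TFP growth = 1.7 − 0.7 = 1%.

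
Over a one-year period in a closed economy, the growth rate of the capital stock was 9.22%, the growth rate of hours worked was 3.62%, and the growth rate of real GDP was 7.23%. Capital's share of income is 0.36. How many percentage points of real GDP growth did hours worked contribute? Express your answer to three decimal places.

Labor's share = 1 − 0.36 = 0.64.
Contribution = share × growth = 0.64 × 3.62 = 2.3168 pp.

2.317 percentage points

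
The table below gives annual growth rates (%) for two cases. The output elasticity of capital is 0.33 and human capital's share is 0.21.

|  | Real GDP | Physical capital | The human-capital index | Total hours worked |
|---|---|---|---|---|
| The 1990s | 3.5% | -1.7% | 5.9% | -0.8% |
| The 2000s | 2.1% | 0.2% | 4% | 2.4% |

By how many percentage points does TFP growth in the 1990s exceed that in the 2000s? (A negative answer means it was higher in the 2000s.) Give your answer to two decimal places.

3.10 percentage points

Labor's share = 1 − 0.33 − 0.21 = 0.46.
The 1990s: TFP = 3.5 + 0.561 − 1.239 + 0.368 = 3.19%.
The 2000s: TFP = 2.1 − 0.066 − 0.84 − 1.104 = 0.09%.
Difference = 3.19 − (0.09) = 3.1 pp.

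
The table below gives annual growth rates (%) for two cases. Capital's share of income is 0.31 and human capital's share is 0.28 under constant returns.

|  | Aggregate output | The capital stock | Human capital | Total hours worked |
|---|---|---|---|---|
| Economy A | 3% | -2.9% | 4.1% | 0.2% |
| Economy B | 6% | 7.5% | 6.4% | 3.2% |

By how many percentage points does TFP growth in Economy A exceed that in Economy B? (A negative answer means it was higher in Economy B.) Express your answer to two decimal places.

Labor's share = 1 − 0.31 − 0.28 = 0.41.
Economy A: TFP = 3 + 0.899 − 1.148 − 0.082 = 2.669%.
Economy B: TFP = 6 − 2.325 − 1.792 − 1.312 = 0.571%.
Difference = 2.669 − (0.571) = 2.098 pp.

2.10 percentage points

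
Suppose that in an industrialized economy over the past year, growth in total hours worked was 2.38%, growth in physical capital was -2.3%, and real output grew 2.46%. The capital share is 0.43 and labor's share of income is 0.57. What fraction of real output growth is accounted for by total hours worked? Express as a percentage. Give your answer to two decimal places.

55.15%

Labor's share = 1 − 0.43 = 0.57.
Total hours worked contributed 0.57 × 2.38 = 1.3566 pp.
Share of growth = 1.3566 / 2.46 × 100 = 55.1463%.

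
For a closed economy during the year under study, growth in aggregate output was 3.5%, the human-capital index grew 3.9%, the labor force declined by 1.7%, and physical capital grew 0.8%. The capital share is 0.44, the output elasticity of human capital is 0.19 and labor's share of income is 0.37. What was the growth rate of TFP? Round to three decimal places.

Labor's share = 1 − 0.44 − 0.19 = 0.37.
Physical capital: 0.44 × 0.8 = 0.352 pp.
The human-capital index: 0.19 × 3.9 = 0.741 pp.
The labor force: 0.37 × (-1.7) = -0.629 pp.
TFP growth = 3.5 − 0.464 = 3.036%.

3.036%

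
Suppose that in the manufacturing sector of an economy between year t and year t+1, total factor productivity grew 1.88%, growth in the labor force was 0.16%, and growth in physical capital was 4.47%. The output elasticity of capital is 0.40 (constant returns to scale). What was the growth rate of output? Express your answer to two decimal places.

Labor's share = 1 − 0.4 = 0.6.
Physical capital: 0.4 × 4.47 = 1.788 pp.
The labor force: 0.6 × 0.16 = 0.096 pp.
Output growth = 1.88 + 1.884 = 3.764%.

Output grew 3.76%.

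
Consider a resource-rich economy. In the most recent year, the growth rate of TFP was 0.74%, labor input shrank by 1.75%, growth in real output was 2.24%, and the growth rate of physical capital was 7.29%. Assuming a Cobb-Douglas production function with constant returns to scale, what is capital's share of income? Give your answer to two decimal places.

gY = gA + α·gK + (1−α)·gL, so gY − gA − gL = α(gK − gL).
2.24 − 0.74 + 1.75 = α × (7.29 − (-1.75)).
3.25 = 9.04 α, so α = 0.3595.

0.36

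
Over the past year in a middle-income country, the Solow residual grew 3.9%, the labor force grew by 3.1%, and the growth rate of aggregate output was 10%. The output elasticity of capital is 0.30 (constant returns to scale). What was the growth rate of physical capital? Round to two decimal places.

13.10%

Labor's share = 1 − 0.3 = 0.7.
gY = gA + 0.7×3.1 + 0.3×g.
0.3×g = 10 − 3.9 − 2.17 = 3.93.
g = 3.93 / 0.3 = 13.1%.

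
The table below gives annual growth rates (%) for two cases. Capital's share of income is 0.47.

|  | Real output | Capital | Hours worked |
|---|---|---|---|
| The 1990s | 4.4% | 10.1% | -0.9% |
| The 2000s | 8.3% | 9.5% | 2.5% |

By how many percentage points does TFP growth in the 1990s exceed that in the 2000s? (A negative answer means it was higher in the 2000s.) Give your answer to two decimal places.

-2.38 percentage points

Labor's share = 1 − 0.47 = 0.53.
The 1990s: TFP = 4.4 − 4.747 + 0.477 = 0.13%.
The 2000s: TFP = 8.3 − 4.465 − 1.325 = 2.51%.
Difference = 0.13 − (2.51) = -2.38 pp.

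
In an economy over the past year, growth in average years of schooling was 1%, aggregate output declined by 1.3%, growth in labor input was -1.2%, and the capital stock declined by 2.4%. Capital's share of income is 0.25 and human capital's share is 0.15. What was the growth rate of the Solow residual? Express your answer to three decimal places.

Labor's share = 1 − 0.25 − 0.15 = 0.6.
The capital stock: 0.25 × (-2.4) = -0.6 pp.
Average years of schooling: 0.15 × 1 = 0.15 pp.
Labor input: 0.6 × (-1.2) = -0.72 pp.
TFP growth = -1.3 + 1.17 = -0.13%.

-0.130%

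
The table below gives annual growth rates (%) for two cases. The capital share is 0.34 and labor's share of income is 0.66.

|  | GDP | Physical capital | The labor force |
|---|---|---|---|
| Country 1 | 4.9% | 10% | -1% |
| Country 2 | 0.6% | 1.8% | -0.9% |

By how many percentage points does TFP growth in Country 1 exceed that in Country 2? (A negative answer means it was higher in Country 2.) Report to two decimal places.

1.58 percentage points

Labor's share = 1 − 0.34 = 0.66.
Country 1: TFP = 4.9 − 3.4 + 0.66 = 2.16%.
Country 2: TFP = 0.6 − 0.612 + 0.594 = 0.582%.
Difference = 2.16 − (0.582) = 1.578 pp.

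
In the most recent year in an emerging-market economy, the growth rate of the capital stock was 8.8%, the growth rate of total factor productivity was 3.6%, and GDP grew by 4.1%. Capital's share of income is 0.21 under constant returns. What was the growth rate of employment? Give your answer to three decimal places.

-1.706%

Labor's share = 1 − 0.21 = 0.79.
gY = gA + 0.21×8.8 + 0.79×g.
0.79×g = 4.1 − 3.6 − 1.848 = -1.348.
g = -1.348 / 0.79 = -1.70633%.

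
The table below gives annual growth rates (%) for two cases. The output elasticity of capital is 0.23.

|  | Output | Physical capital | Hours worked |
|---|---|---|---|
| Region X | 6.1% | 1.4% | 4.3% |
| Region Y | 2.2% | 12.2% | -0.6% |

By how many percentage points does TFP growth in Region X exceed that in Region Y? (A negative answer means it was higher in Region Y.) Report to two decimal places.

2.61 percentage points

Labor's share = 1 − 0.23 = 0.77.
Region X: TFP = 6.1 − 0.322 − 3.311 = 2.467%.
Region Y: TFP = 2.2 − 2.806 + 0.462 = -0.144%.
Difference = 2.467 − (-0.144) = 2.611 pp.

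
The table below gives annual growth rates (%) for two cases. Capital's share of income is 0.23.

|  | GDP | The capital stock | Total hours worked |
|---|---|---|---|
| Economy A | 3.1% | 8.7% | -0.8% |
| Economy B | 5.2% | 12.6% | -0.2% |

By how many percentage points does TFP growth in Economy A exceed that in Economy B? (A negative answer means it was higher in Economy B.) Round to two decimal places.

-0.74 percentage points

Labor's share = 1 − 0.23 = 0.77.
Economy A: TFP = 3.1 − 2.001 + 0.616 = 1.715%.
Economy B: TFP = 5.2 − 2.898 + 0.154 = 2.456%.
Difference = 1.715 − (2.456) = -0.741 pp.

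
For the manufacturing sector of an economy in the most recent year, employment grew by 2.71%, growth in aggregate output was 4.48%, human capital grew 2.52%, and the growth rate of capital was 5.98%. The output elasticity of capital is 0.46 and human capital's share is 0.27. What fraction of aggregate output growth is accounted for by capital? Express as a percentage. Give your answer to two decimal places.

Capital accounted for 61.40% of growth.

Capital contributed 0.46 × 5.98 = 2.7508 pp.
Share of growth = 2.7508 / 4.48 × 100 = 61.4018%.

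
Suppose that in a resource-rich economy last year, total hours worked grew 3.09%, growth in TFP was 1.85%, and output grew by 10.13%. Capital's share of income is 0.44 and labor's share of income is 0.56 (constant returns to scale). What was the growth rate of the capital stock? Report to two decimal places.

The capital stock growth was 14.89%.

Labor's share = 1 − 0.44 = 0.56.
gY = gA + 0.56×3.09 + 0.44×g.
0.44×g = 10.13 − 1.85 − 1.7304 = 6.5496.
g = 6.5496 / 0.44 = 14.8855%.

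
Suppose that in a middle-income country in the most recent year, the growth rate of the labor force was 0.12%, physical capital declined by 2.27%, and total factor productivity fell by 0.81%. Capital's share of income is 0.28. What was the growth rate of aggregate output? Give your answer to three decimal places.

Labor's share = 1 − 0.28 = 0.72.
Physical capital: 0.28 × (-2.27) = -0.6356 pp.
The labor force: 0.72 × 0.12 = 0.0864 pp.
Output growth = -0.81 + (-0.5492) = -1.3592%.

-1.359%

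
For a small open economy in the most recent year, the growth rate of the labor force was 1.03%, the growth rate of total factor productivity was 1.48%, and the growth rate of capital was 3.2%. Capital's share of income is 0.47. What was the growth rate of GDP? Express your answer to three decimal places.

3.530%

Labor's share = 1 − 0.47 = 0.53.
Capital: 0.47 × 3.2 = 1.504 pp.
The labor force: 0.53 × 1.03 = 0.5459 pp.
Output growth = 1.48 + 2.0499 = 3.5299%.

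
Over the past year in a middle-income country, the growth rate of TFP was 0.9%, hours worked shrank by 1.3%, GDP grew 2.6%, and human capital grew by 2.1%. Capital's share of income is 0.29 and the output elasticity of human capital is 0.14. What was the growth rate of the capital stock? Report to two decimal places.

7.40%

Labor's share = 1 − 0.29 − 0.14 = 0.57.
gY = gA + 0.14×2.1 + 0.57×(-1.3) + 0.29×g.
0.29×g = 2.6 − 0.9 + 0.447 = 2.147.
g = 2.147 / 0.29 = 7.4034%.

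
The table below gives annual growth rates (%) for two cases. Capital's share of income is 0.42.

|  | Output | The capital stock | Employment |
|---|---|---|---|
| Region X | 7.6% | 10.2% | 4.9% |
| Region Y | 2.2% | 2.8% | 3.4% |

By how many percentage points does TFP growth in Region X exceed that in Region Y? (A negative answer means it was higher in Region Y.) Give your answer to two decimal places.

1.42 percentage points

Labor's share = 1 − 0.42 = 0.58.
Region X: TFP = 7.6 − 4.284 − 2.842 = 0.474%.
Region Y: TFP = 2.2 − 1.176 − 1.972 = -0.948%.
Difference = 0.474 − (-0.948) = 1.422 pp.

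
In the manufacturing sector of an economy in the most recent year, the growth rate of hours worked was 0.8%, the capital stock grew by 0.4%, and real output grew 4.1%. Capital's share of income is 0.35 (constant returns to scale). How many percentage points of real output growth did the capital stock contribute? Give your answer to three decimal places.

Contribution = share × growth = 0.35 × 0.4 = 0.14 pp.

0.140 percentage points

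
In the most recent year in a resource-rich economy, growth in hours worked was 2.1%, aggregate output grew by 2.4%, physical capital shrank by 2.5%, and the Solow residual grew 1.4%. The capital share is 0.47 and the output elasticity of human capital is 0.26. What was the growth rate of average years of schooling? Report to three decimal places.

Labor's share = 1 − 0.47 − 0.26 = 0.27.
gY = gA + 0.47×(-2.5) + 0.27×2.1 + 0.26×g.
0.26×g = 2.4 − 1.4 + 0.608 = 1.608.
g = 1.608 / 0.26 = 6.18462%.

Average years of schooling grew 6.185%.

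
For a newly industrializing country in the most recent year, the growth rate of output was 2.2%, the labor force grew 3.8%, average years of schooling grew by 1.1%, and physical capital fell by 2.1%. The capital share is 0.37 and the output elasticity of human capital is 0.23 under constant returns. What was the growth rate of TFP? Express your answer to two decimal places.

1.20%

Labor's share = 1 − 0.37 − 0.23 = 0.4.
Physical capital: 0.37 × (-2.1) = -0.777 pp.
Average years of schooling: 0.23 × 1.1 = 0.253 pp.
The labor force: 0.4 × 3.8 = 1.52 pp.
TFP growth = 2.2 − 0.996 = 1.204%.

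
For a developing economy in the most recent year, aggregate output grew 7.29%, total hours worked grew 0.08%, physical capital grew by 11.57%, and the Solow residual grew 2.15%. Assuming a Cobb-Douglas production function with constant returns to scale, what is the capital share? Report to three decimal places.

gY = gA + α·gK + (1−α)·gL, so gY − gA − gL = α(gK − gL).
7.29 − 2.15 − 0.08 = α × (11.57 − 0.08).
5.06 = 11.49 α, so α = 0.44038.

The capital share is 0.440.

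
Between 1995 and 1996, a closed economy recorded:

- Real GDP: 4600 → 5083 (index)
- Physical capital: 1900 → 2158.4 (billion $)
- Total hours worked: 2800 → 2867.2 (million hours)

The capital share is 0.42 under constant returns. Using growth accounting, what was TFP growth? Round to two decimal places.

TFP growth was 3.40%.

Real GDP growth = (5083 − 4600) / 4600 = 10.5%.
Physical capital growth = (2158.4 − 1900) / 1900 = 13.6%.
Total hours worked growth = (2867.2 − 2800) / 2800 = 2.4%.
Labor's share = 1 − 0.42 = 0.58.
Physical capital: 0.42 × 13.6 = 5.712 pp.
Total hours worked: 0.58 × 2.4 = 1.392 pp.
TFP growth = 10.5 − 7.104 = 3.396%.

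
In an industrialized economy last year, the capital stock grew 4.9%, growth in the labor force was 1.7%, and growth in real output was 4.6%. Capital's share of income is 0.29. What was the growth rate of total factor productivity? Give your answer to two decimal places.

1.97%

Labor's share = 1 − 0.29 = 0.71.
The capital stock: 0.29 × 4.9 = 1.421 pp.
The labor force: 0.71 × 1.7 = 1.207 pp.
TFP growth = 4.6 − 2.628 = 1.972%.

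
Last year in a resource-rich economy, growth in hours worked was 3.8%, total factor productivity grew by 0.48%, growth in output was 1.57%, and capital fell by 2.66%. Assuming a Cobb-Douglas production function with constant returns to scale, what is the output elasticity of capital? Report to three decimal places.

gY = gA + α·gK + (1−α)·gL, so gY − gA − gL = α(gK − gL).
1.57 − 0.48 − 3.8 = α × (-2.66 − 3.8).
-2.71 = -6.46 α, so α = 0.4195.

0.420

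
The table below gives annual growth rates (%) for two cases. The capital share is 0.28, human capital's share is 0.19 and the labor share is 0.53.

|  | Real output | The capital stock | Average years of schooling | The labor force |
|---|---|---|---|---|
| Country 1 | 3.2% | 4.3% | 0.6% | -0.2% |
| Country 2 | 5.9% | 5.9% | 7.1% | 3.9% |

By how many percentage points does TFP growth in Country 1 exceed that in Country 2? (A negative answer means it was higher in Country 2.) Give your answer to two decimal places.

Labor's share = 1 − 0.28 − 0.19 = 0.53.
Country 1: TFP = 3.2 − 1.204 − 0.114 + 0.106 = 1.988%.
Country 2: TFP = 5.9 − 1.652 − 1.349 − 2.067 = 0.832%.
Difference = 1.988 − (0.832) = 1.156 pp.

1.16 percentage points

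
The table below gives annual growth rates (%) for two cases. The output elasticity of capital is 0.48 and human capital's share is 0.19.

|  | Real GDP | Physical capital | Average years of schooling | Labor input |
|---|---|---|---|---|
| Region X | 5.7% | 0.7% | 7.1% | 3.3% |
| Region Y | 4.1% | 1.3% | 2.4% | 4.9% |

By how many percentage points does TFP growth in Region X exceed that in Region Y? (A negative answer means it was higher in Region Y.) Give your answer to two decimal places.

Labor's share = 1 − 0.48 − 0.19 = 0.33.
Region X: TFP = 5.7 − 0.336 − 1.349 − 1.089 = 2.926%.
Region Y: TFP = 4.1 − 0.624 − 0.456 − 1.617 = 1.403%.
Difference = 2.926 − (1.403) = 1.523 pp.

1.52 percentage points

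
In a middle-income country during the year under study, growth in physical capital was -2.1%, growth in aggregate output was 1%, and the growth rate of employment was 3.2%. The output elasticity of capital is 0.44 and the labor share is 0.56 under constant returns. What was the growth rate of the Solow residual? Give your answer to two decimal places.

Labor's share = 1 − 0.44 = 0.56.
Physical capital: 0.44 × (-2.1) = -0.924 pp.
Employment: 0.56 × 3.2 = 1.792 pp.
TFP growth = 1 − 0.868 = 0.132%.

0.13%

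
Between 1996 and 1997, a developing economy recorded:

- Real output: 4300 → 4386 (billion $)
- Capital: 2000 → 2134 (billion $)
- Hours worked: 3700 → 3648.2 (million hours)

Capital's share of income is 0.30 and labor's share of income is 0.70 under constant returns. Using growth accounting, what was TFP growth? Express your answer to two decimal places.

Real output growth = (4386 − 4300) / 4300 = 2%.
Capital growth = (2134 − 2000) / 2000 = 6.7%.
Hours worked growth = (3648.2 − 3700) / 3700 = -1.4%.
Labor's share = 1 − 0.3 = 0.7.
Capital: 0.3 × 6.7 = 2.01 pp.
Hours worked: 0.7 × (-1.4) = -0.98 pp.
TFP growth = 2 − 1.03 = 0.97%.

0.97%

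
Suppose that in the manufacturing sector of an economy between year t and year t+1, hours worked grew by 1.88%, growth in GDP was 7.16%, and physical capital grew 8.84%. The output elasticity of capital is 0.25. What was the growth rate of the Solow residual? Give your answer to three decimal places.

Labor's share = 1 − 0.25 = 0.75.
Physical capital: 0.25 × 8.84 = 2.21 pp.
Hours worked: 0.75 × 1.88 = 1.41 pp.
TFP growth = 7.16 − 3.62 = 3.54%.

3.540%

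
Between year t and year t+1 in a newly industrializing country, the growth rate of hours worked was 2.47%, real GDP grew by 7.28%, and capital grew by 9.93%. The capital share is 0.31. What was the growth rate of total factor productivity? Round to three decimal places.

Labor's share = 1 − 0.31 = 0.69.
Capital: 0.31 × 9.93 = 3.0783 pp.
Hours worked: 0.69 × 2.47 = 1.7043 pp.
TFP growth = 7.28 − 4.7826 = 2.4974%.

2.497%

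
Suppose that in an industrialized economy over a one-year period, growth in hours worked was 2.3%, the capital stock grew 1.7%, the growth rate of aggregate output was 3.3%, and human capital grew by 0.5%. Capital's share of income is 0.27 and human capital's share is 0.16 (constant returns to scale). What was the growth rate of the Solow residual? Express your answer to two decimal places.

The Solow residual growth was 1.45%.

Labor's share = 1 − 0.27 − 0.16 = 0.57.
The capital stock: 0.27 × 1.7 = 0.459 pp.
Human capital: 0.16 × 0.5 = 0.08 pp.
Hours worked: 0.57 × 2.3 = 1.311 pp.
TFP growth = 3.3 − 1.85 = 1.45%.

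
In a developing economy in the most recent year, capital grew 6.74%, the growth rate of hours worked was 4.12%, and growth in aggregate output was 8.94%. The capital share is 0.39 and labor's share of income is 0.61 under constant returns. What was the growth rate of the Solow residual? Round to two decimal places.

3.80%

Labor's share = 1 − 0.39 = 0.61.
Capital: 0.39 × 6.74 = 2.6286 pp.
Hours worked: 0.61 × 4.12 = 2.5132 pp.
TFP growth = 8.94 − 5.1418 = 3.7982%.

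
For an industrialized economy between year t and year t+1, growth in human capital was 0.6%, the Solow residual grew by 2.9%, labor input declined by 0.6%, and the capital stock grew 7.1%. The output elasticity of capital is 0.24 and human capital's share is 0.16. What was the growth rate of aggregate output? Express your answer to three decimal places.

Aggregate output grew 4.340%.

Labor's share = 1 − 0.24 − 0.16 = 0.6.
The capital stock: 0.24 × 7.1 = 1.704 pp.
Human capital: 0.16 × 0.6 = 0.096 pp.
Labor input: 0.6 × (-0.6) = -0.36 pp.
Output growth = 2.9 + 1.44 = 4.34%.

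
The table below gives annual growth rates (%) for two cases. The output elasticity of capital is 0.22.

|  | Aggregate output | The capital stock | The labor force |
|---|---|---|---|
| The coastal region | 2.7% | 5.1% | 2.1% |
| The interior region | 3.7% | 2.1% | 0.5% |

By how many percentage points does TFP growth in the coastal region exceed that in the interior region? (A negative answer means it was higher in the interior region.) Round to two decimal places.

Labor's share = 1 − 0.22 = 0.78.
The coastal region: TFP = 2.7 − 1.122 − 1.638 = -0.06%.
The interior region: TFP = 3.7 − 0.462 − 0.39 = 2.848%.
Difference = -0.06 − (2.848) = -2.908 pp.

-2.91 percentage points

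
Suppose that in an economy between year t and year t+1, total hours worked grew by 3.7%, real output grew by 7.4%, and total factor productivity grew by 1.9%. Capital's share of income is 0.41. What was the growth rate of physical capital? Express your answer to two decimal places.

8.09%

Labor's share = 1 − 0.41 = 0.59.
gY = gA + 0.59×3.7 + 0.41×g.
0.41×g = 7.4 − 1.9 − 2.183 = 3.317.
g = 3.317 / 0.41 = 8.0902%.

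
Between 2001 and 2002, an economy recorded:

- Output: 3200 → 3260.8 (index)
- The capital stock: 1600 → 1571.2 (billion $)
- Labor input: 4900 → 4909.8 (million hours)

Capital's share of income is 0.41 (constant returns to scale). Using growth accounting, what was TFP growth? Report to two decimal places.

Output growth = (3260.8 − 3200) / 3200 = 1.9%.
The capital stock growth = (1571.2 − 1600) / 1600 = -1.8%.
Labor input growth = (4909.8 − 4900) / 4900 = 0.2%.
Labor's share = 1 − 0.41 = 0.59.
The capital stock: 0.41 × (-1.8) = -0.738 pp.
Labor input: 0.59 × 0.2 = 0.118 pp.
TFP growth = 1.9 + 0.62 = 2.52%.

TFP growth was 2.52%.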